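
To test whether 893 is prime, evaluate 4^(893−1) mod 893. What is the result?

4^1 ≡ 4 (mod 893)
4^2 ≡ 4^2 = 16 ≡ 16 (mod 893)
4^4 ≡ 16^2 = 256 ≡ 256 (mod 893)
4^8 ≡ 256^2 = 65536 ≡ 347 (mod 893)
4^16 ≡ 347^2 = 120409 ≡ 747 (mod 893)
4^32 ≡ 747^2 = 558009 ≡ 777 (mod 893)
4^64 ≡ 777^2 = 603729 ≡ 61 (mod 893)
4^128 ≡ 61^2 = 3721 ≡ 149 (mod 893)
4^256 ≡ 149^2 = 22201 ≡ 769 (mod 893)
4^512 ≡ 769^2 = 591361 ≡ 195 (mod 893)
892 = 512 + 256 + 64 + 32 + 16 + 8 + 4 in binary powers of 2.
So 4^892 ≡ 195 · 769 · 61 · 777 · 747 · 347 · 256 ≡ 61 (mod 893).
Since 61 ≠ 1, base 4 is a Fermat witness: 893 is composite.

61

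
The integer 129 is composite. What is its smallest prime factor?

3

129 is odd.
Digit sum 12, divisible by 3.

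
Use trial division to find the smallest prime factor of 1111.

11

1111 is odd.
Digit sum 4, not divisible by 3.
Ends in 1: not divisible by 5.
7: 1111 = 7·158 + 5
11: 1111 = 11·101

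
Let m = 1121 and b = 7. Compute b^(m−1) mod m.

7^1 ≡ 7 (mod 1121)
7^2 ≡ 7^2 = 49 ≡ 49 (mod 1121)
7^4 ≡ 49^2 = 2401 ≡ 159 (mod 1121)
7^8 ≡ 159^2 = 25281 ≡ 619 (mod 1121)
7^16 ≡ 619^2 = 383161 ≡ 900 (mod 1121)
7^32 ≡ 900^2 = 810000 ≡ 638 (mod 1121)
7^64 ≡ 638^2 = 407044 ≡ 121 (mod 1121)
7^128 ≡ 121^2 = 14641 ≡ 68 (mod 1121)
7^256 ≡ 68^2 = 4624 ≡ 140 (mod 1121)
7^512 ≡ 140^2 = 19600 ≡ 543 (mod 1121)
7^1024 ≡ 543^2 = 294849 ≡ 26 (mod 1121)
1120 = 1024 + 64 + 32 in binary powers of 2.
So 7^1120 ≡ 26 · 121 · 638 ≡ 558 (mod 1121).
Since 558 ≠ 1, base 7 is a Fermat witness: 1121 is composite.

558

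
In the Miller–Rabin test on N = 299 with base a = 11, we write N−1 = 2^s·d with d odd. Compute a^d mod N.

267

299 − 1 = 298 = 2^1 · 149, so d = 149.
11^1 ≡ 11 (mod 299)
11^2 ≡ 11^2 = 121 ≡ 121 (mod 299)
11^4 ≡ 121^2 = 14641 ≡ 289 (mod 299)
11^8 ≡ 289^2 = 83521 ≡ 100 (mod 299)
11^16 ≡ 100^2 = 10000 ≡ 133 (mod 299)
11^32 ≡ 133^2 = 17689 ≡ 48 (mod 299)
11^64 ≡ 48^2 = 2304 ≡ 211 (mod 299)
11^128 ≡ 211^2 = 44521 ≡ 269 (mod 299)
149 = 128 + 16 + 4 + 1 in binary powers of 2.
So 11^149 ≡ 269 · 133 · 289 · 11 ≡ 267 (mod 299).
Squaring chain: 267; never reaches −1, so base 11 is a Miller–Rabin witness that 299 is composite.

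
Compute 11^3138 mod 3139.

1755

11^1 ≡ 11 (mod 3139)
11^2 ≡ 11^2 = 121 ≡ 121 (mod 3139)
11^4 ≡ 121^2 = 14641 ≡ 2085 (mod 3139)
11^8 ≡ 2085^2 = 4347225 ≡ 2849 (mod 3139)
11^16 ≡ 2849^2 = 8116801 ≡ 2486 (mod 3139)
11^32 ≡ 2486^2 = 6180196 ≡ 2644 (mod 3139)
11^64 ≡ 2644^2 = 6990736 ≡ 183 (mod 3139)
11^128 ≡ 183^2 = 33489 ≡ 2099 (mod 3139)
11^256 ≡ 2099^2 = 4405801 ≡ 1784 (mod 3139)
11^512 ≡ 1784^2 = 3182656 ≡ 2849 (mod 3139)
11^1024 ≡ 2849^2 = 8116801 ≡ 2486 (mod 3139)
11^2048 ≡ 2486^2 = 6180196 ≡ 2644 (mod 3139)
3138 = 2048 + 1024 + 64 + 2 in binary powers of 2.
So 11^3138 ≡ 2644 · 2486 · 183 · 121 ≡ 1755 (mod 3139).
Since 1755 ≠ 1, base 11 is a Fermat witness: 3139 is composite.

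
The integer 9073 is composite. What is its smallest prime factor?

9073 is odd.
Digit sum 19, not divisible by 3.
Ends in 3: not divisible by 5.
7: 9073 = 7·1296 + 1
11: 9073 = 11·824 + 9
13: 9073 = 13·697 + 12
17: 9073 = 17·533 + 12
19: 9073 = 19·477 + 10
23: 9073 = 23·394 + 11
29: 9073 = 29·312 + 25
31: 9073 = 31·292 + 21
37: 9073 = 37·245 + 8
41: 9073 = 41·221 + 12
43: 9073 = 43·211

43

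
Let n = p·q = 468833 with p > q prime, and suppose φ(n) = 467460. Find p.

φ(n) = (p−1)(q−1) = n − (p+q) + 1, so p + q = 468833 − 467460 + 1 = 1374.
p and q are the roots of t² − 1374t + 468833 = 0.
Discriminant: 1374² − 4·468833 = 1887876 − 1875332 = 12544; √12544 = 112.
q = (1374 − 112)/2 = 631, p = (1374 + 112)/2 = 743.
Check: 631 · 743 = 468833.

743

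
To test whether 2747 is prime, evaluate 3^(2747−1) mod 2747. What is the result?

91

3^1 ≡ 3 (mod 2747)
3^2 ≡ 3^2 = 9 ≡ 9 (mod 2747)
3^4 ≡ 9^2 = 81 ≡ 81 (mod 2747)
3^8 ≡ 81^2 = 6561 ≡ 1067 (mod 2747)
3^16 ≡ 1067^2 = 1138489 ≡ 1231 (mod 2747)
3^32 ≡ 1231^2 = 1515361 ≡ 1764 (mod 2747)
3^64 ≡ 1764^2 = 3111696 ≡ 2092 (mod 2747)
3^128 ≡ 2092^2 = 4376464 ≡ 493 (mod 2747)
3^256 ≡ 493^2 = 243049 ≡ 1313 (mod 2747)
3^512 ≡ 1313^2 = 1723969 ≡ 1600 (mod 2747)
3^1024 ≡ 1600^2 = 2560000 ≡ 2543 (mod 2747)
3^2048 ≡ 2543^2 = 6466849 ≡ 411 (mod 2747)
2746 = 2048 + 512 + 128 + 32 + 16 + 8 + 2 in binary powers of 2.
So 3^2746 ≡ 411 · 1600 · 493 · 1764 · 1231 · 1067 · 9 ≡ 91 (mod 2747).
Since 91 ≠ 1, base 3 is a Fermat witness: 2747 is composite.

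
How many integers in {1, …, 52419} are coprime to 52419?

Factor: 52419 = 3 · 101 · 173.
φ(52419) = (3−1) · (101−1) · (173−1) = 2 · 100 · 172 = 34400.

34400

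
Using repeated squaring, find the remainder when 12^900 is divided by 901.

47

12^1 ≡ 12 (mod 901)
12^2 ≡ 12^2 = 144 ≡ 144 (mod 901)
12^4 ≡ 144^2 = 20736 ≡ 13 (mod 901)
12^8 ≡ 13^2 = 169 ≡ 169 (mod 901)
12^16 ≡ 169^2 = 28561 ≡ 630 (mod 901)
12^32 ≡ 630^2 = 396900 ≡ 460 (mod 901)
12^64 ≡ 460^2 = 211600 ≡ 766 (mod 901)
12^128 ≡ 766^2 = 586756 ≡ 205 (mod 901)
12^256 ≡ 205^2 = 42025 ≡ 579 (mod 901)
12^512 ≡ 579^2 = 335241 ≡ 69 (mod 901)
900 = 512 + 256 + 128 + 4 in binary powers of 2.
So 12^900 ≡ 69 · 579 · 205 · 13 ≡ 47 (mod 901).
Since 47 ≠ 1, base 12 is a Fermat witness: 901 is composite.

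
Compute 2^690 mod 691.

2^1 ≡ 2 (mod 691)
2^2 ≡ 2^2 = 4 ≡ 4 (mod 691)
2^4 ≡ 4^2 = 16 ≡ 16 (mod 691)
2^8 ≡ 16^2 = 256 ≡ 256 (mod 691)
2^16 ≡ 256^2 = 65536 ≡ 582 (mod 691)
2^32 ≡ 582^2 = 338724 ≡ 134 (mod 691)
2^64 ≡ 134^2 = 17956 ≡ 681 (mod 691)
2^128 ≡ 681^2 = 463761 ≡ 100 (mod 691)
2^256 ≡ 100^2 = 10000 ≡ 326 (mod 691)
2^512 ≡ 326^2 = 106276 ≡ 553 (mod 691)
690 = 512 + 128 + 32 + 16 + 2 in binary powers of 2.
So 2^690 ≡ 553 · 100 · 134 · 582 · 4 ≡ 1 (mod 691).
Since the result is 1, base 2 gives no evidence that 691 is composite.

1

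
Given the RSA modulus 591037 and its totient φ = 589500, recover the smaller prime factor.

751

φ(n) = (p−1)(q−1) = n − (p+q) + 1, so p + q = 591037 − 589500 + 1 = 1538.
p and q are the roots of t² − 1538t + 591037 = 0.
Discriminant: 1538² − 4·591037 = 2365444 − 2364148 = 1296; √1296 = 36.
q = (1538 − 36)/2 = 751, p = (1538 + 36)/2 = 787.
Check: 751 · 787 = 591037.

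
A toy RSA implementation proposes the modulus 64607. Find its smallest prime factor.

23

64607 is odd.
Digit sum 23, not divisible by 3.
Ends in 7: not divisible by 5.
7: 64607 = 7·9229 + 4
11: 64607 = 11·5873 + 4
13: 64607 = 13·4969 + 10
17: 64607 = 17·3800 + 7
19: 64607 = 19·3400 + 7
23: 64607 = 23·2809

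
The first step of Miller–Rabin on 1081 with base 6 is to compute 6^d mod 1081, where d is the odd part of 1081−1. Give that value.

653

1081 − 1 = 1080 = 2^3 · 135, so d = 135.
6^1 ≡ 6 (mod 1081)
6^2 ≡ 6^2 = 36 ≡ 36 (mod 1081)
6^4 ≡ 36^2 = 1296 ≡ 215 (mod 1081)
6^8 ≡ 215^2 = 46225 ≡ 823 (mod 1081)
6^16 ≡ 823^2 = 677329 ≡ 623 (mod 1081)
6^32 ≡ 623^2 = 388129 ≡ 50 (mod 1081)
6^64 ≡ 50^2 = 2500 ≡ 338 (mod 1081)
6^128 ≡ 338^2 = 114244 ≡ 739 (mod 1081)
135 = 128 + 4 + 2 + 1 in binary powers of 2.
So 6^135 ≡ 739 · 215 · 36 · 6 ≡ 653 (mod 1081).
Squaring chain: 653 → 495 → 719; never reaches −1, so base 6 is a Miller–Rabin witness that 1081 is composite.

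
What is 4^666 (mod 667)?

4^1 ≡ 4 (mod 667)
4^2 ≡ 4^2 = 16 ≡ 16 (mod 667)
4^4 ≡ 16^2 = 256 ≡ 256 (mod 667)
4^8 ≡ 256^2 = 65536 ≡ 170 (mod 667)
4^16 ≡ 170^2 = 28900 ≡ 219 (mod 667)
4^32 ≡ 219^2 = 47961 ≡ 604 (mod 667)
4^64 ≡ 604^2 = 364816 ≡ 634 (mod 667)
4^128 ≡ 634^2 = 401956 ≡ 422 (mod 667)
4^256 ≡ 422^2 = 178084 ≡ 662 (mod 667)
4^512 ≡ 662^2 = 438244 ≡ 25 (mod 667)
666 = 512 + 128 + 16 + 8 + 2 in binary powers of 2.
So 4^666 ≡ 25 · 422 · 219 · 170 · 16 ≡ 25 (mod 667).
Since 25 ≠ 1, base 4 is a Fermat witness: 667 is composite.

25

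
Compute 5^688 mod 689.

365

5^1 ≡ 5 (mod 689)
5^2 ≡ 5^2 = 25 ≡ 25 (mod 689)
5^4 ≡ 25^2 = 625 ≡ 625 (mod 689)
5^8 ≡ 625^2 = 390625 ≡ 651 (mod 689)
5^16 ≡ 651^2 = 423801 ≡ 66 (mod 689)
5^32 ≡ 66^2 = 4356 ≡ 222 (mod 689)
5^64 ≡ 222^2 = 49284 ≡ 365 (mod 689)
5^128 ≡ 365^2 = 133225 ≡ 248 (mod 689)
5^256 ≡ 248^2 = 61504 ≡ 183 (mod 689)
5^512 ≡ 183^2 = 33489 ≡ 417 (mod 689)
688 = 512 + 128 + 32 + 16 in binary powers of 2.
So 5^688 ≡ 417 · 248 · 222 · 66 ≡ 365 (mod 689).
Since 365 ≠ 1, base 5 is a Fermat witness: 689 is composite.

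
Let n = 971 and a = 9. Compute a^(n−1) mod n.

9^1 ≡ 9 (mod 971)
9^2 ≡ 9^2 = 81 ≡ 81 (mod 971)
9^4 ≡ 81^2 = 6561 ≡ 735 (mod 971)
9^8 ≡ 735^2 = 540225 ≡ 349 (mod 971)
9^16 ≡ 349^2 = 121801 ≡ 426 (mod 971)
9^32 ≡ 426^2 = 181476 ≡ 870 (mod 971)
9^64 ≡ 870^2 = 756900 ≡ 491 (mod 971)
9^128 ≡ 491^2 = 241081 ≡ 273 (mod 971)
9^256 ≡ 273^2 = 74529 ≡ 733 (mod 971)
9^512 ≡ 733^2 = 537289 ≡ 326 (mod 971)
970 = 512 + 256 + 128 + 64 + 8 + 2 in binary powers of 2.
So 9^970 ≡ 326 · 733 · 273 · 491 · 349 · 81 ≡ 1 (mod 971).
Since the result is 1, base 9 gives no evidence that 971 is composite.

1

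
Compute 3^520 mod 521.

3^1 ≡ 3 (mod 521)
3^2 ≡ 3^2 = 9 ≡ 9 (mod 521)
3^4 ≡ 9^2 = 81 ≡ 81 (mod 521)
3^8 ≡ 81^2 = 6561 ≡ 309 (mod 521)
3^16 ≡ 309^2 = 95481 ≡ 138 (mod 521)
3^32 ≡ 138^2 = 19044 ≡ 288 (mod 521)
3^64 ≡ 288^2 = 82944 ≡ 105 (mod 521)
3^128 ≡ 105^2 = 11025 ≡ 84 (mod 521)
3^256 ≡ 84^2 = 7056 ≡ 283 (mod 521)
3^512 ≡ 283^2 = 80089 ≡ 376 (mod 521)
520 = 512 + 8 in binary powers of 2.
So 3^520 ≡ 376 · 309 ≡ 1 (mod 521).
Since the result is 1, base 3 gives no evidence that 521 is composite.

1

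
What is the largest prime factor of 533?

41

533 = 13 · 41
41 is prime.
So 533 = 13 · 41; the largest prime factor is 41.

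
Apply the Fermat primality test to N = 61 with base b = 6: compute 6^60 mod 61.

1

6^1 ≡ 6 (mod 61)
6^2 ≡ 6^2 = 36 ≡ 36 (mod 61)
6^4 ≡ 36^2 = 1296 ≡ 15 (mod 61)
6^8 ≡ 15^2 = 225 ≡ 42 (mod 61)
6^16 ≡ 42^2 = 1764 ≡ 56 (mod 61)
6^32 ≡ 56^2 = 3136 ≡ 25 (mod 61)
60 = 32 + 16 + 8 + 4 in binary powers of 2.
So 6^60 ≡ 25 · 56 · 42 · 15 ≡ 1 (mod 61).
Since the result is 1, base 6 gives no evidence that 61 is composite.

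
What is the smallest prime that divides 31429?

31429 is odd.
Digit sum 19, not divisible by 3.
Ends in 9: not divisible by 5.
7: 31429 = 7·4489 + 6
11: 31429 = 11·2857 + 2
13: 31429 = 13·2417 + 8
17: 31429 = 17·1848 + 13
19: 31429 = 19·1654 + 3
23: 31429 = 23·1366 + 11
29: 31429 = 29·1083 + 22
31: 31429 = 31·1013 + 26
37: 31429 = 37·849 + 16
41: 31429 = 41·766 + 23
43: 31429 = 43·730 + 39
47: 31429 = 47·668 + 33
53: 31429 = 53·593

53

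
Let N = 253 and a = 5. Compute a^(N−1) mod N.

5^1 ≡ 5 (mod 253)
5^2 ≡ 5^2 = 25 ≡ 25 (mod 253)
5^4 ≡ 25^2 = 625 ≡ 119 (mod 253)
5^8 ≡ 119^2 = 14161 ≡ 246 (mod 253)
5^16 ≡ 246^2 = 60516 ≡ 49 (mod 253)
5^32 ≡ 49^2 = 2401 ≡ 124 (mod 253)
5^64 ≡ 124^2 = 15376 ≡ 196 (mod 253)
5^128 ≡ 196^2 = 38416 ≡ 213 (mod 253)
252 = 128 + 64 + 32 + 16 + 8 + 4 in binary powers of 2.
So 5^252 ≡ 213 · 196 · 124 · 49 · 246 · 119 ≡ 124 (mod 253).
Since 124 ≠ 1, base 5 is a Fermat witness: 253 is composite.

124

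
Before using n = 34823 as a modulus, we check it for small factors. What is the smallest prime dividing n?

97

34823 is odd.
Digit sum 20, not divisible by 3.
Ends in 3: not divisible by 5.
7: 34823 = 7·4974 + 5
11: 34823 = 11·3165 + 8
13: 34823 = 13·2678 + 9
17: 34823 = 17·2048 + 7
19: 34823 = 19·1832 + 15
23: 34823 = 23·1514 + 1
29: 34823 = 29·1200 + 23
31: 34823 = 31·1123 + 10
37: 34823 = 37·941 + 6
41: 34823 = 41·849 + 14
43: 34823 = 43·809 + 36
47: 34823 = 47·740 + 43
53: 34823 = 53·657 + 2
59: 34823 = 59·590 + 13
61: 34823 = 61·570 + 53
67: 34823 = 67·519 + 50
71: 34823 = 71·490 + 33
73: 34823 = 73·477 + 2
79: 34823 = 79·440 + 63
83: 34823 = 83·419 + 46
89: 34823 = 89·391 + 24
97: 34823 = 97·359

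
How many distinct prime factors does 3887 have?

2

3887 = 13^2 · 23
3887 = 13^2 · 23, which has 2 distinct prime factors.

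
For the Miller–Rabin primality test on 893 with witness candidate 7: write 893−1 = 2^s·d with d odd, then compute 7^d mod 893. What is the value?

444

893 − 1 = 892 = 2^2 · 223, so d = 223.
7^1 ≡ 7 (mod 893)
7^2 ≡ 7^2 = 49 ≡ 49 (mod 893)
7^4 ≡ 49^2 = 2401 ≡ 615 (mod 893)
7^8 ≡ 615^2 = 378225 ≡ 486 (mod 893)
7^16 ≡ 486^2 = 236196 ≡ 444 (mod 893)
7^32 ≡ 444^2 = 197136 ≡ 676 (mod 893)
7^64 ≡ 676^2 = 456976 ≡ 653 (mod 893)
7^128 ≡ 653^2 = 426409 ≡ 448 (mod 893)
223 = 128 + 64 + 16 + 8 + 4 + 2 + 1 in binary powers of 2.
So 7^223 ≡ 448 · 653 · 444 · 486 · 615 · 49 · 7 ≡ 444 (mod 893).
Squaring chain: 444 → 676; never reaches −1, so base 7 is a Miller–Rabin witness that 893 is composite.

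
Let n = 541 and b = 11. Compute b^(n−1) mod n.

11^1 ≡ 11 (mod 541)
11^2 ≡ 11^2 = 121 ≡ 121 (mod 541)
11^4 ≡ 121^2 = 14641 ≡ 34 (mod 541)
11^8 ≡ 34^2 = 1156 ≡ 74 (mod 541)
11^16 ≡ 74^2 = 5476 ≡ 66 (mod 541)
11^32 ≡ 66^2 = 4356 ≡ 28 (mod 541)
11^64 ≡ 28^2 = 784 ≡ 243 (mod 541)
11^128 ≡ 243^2 = 59049 ≡ 80 (mod 541)
11^256 ≡ 80^2 = 6400 ≡ 449 (mod 541)
11^512 ≡ 449^2 = 201601 ≡ 349 (mod 541)
540 = 512 + 16 + 8 + 4 in binary powers of 2.
So 11^540 ≡ 349 · 66 · 74 · 34 ≡ 1 (mod 541).
Since the result is 1, base 11 gives no evidence that 541 is composite.

1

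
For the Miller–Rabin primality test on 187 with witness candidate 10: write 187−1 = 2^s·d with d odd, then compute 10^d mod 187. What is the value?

187 − 1 = 186 = 2^1 · 93, so d = 93.
10^1 ≡ 10 (mod 187)
10^2 ≡ 10^2 = 100 ≡ 100 (mod 187)
10^4 ≡ 100^2 = 10000 ≡ 89 (mod 187)
10^8 ≡ 89^2 = 7921 ≡ 67 (mod 187)
10^16 ≡ 67^2 = 4489 ≡ 1 (mod 187)
10^32 ≡ 1^2 = 1 ≡ 1 (mod 187)
10^64 ≡ 1^2 = 1 ≡ 1 (mod 187)
93 = 64 + 16 + 8 + 4 + 1 in binary powers of 2.
So 10^93 ≡ 1 · 1 · 67 · 89 · 10 ≡ 164 (mod 187).
Squaring chain: 164; never reaches −1, so base 10 is a Miller–Rabin witness that 187 is composite.

164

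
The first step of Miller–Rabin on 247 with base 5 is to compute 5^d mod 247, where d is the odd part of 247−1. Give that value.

216

247 − 1 = 246 = 2^1 · 123, so d = 123.
5^1 ≡ 5 (mod 247)
5^2 ≡ 5^2 = 25 ≡ 25 (mod 247)
5^4 ≡ 25^2 = 625 ≡ 131 (mod 247)
5^8 ≡ 131^2 = 17161 ≡ 118 (mod 247)
5^16 ≡ 118^2 = 13924 ≡ 92 (mod 247)
5^32 ≡ 92^2 = 8464 ≡ 66 (mod 247)
5^64 ≡ 66^2 = 4356 ≡ 157 (mod 247)
123 = 64 + 32 + 16 + 8 + 2 + 1 in binary powers of 2.
So 5^123 ≡ 157 · 66 · 92 · 118 · 25 · 5 ≡ 216 (mod 247).
Squaring chain: 216; never reaches −1, so base 5 is a Miller–Rabin witness that 247 is composite.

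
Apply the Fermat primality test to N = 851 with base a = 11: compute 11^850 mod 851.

26

11^1 ≡ 11 (mod 851)
11^2 ≡ 11^2 = 121 ≡ 121 (mod 851)
11^4 ≡ 121^2 = 14641 ≡ 174 (mod 851)
11^8 ≡ 174^2 = 30276 ≡ 491 (mod 851)
11^16 ≡ 491^2 = 241081 ≡ 248 (mod 851)
11^32 ≡ 248^2 = 61504 ≡ 232 (mod 851)
11^64 ≡ 232^2 = 53824 ≡ 211 (mod 851)
11^128 ≡ 211^2 = 44521 ≡ 269 (mod 851)
11^256 ≡ 269^2 = 72361 ≡ 26 (mod 851)
11^512 ≡ 26^2 = 676 ≡ 676 (mod 851)
850 = 512 + 256 + 64 + 16 + 2 in binary powers of 2.
So 11^850 ≡ 676 · 26 · 211 · 248 · 121 ≡ 26 (mod 851).
Since 26 ≠ 1, base 11 is a Fermat witness: 851 is composite.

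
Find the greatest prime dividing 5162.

5162 = 2 · 2581
2581 = 29 · 89
89 is prime.
So 5162 = 2 · 29 · 89; the largest prime factor is 89.

89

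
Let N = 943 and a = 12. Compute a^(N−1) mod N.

12^1 ≡ 12 (mod 943)
12^2 ≡ 12^2 = 144 ≡ 144 (mod 943)
12^4 ≡ 144^2 = 20736 ≡ 933 (mod 943)
12^8 ≡ 933^2 = 870489 ≡ 100 (mod 943)
12^16 ≡ 100^2 = 10000 ≡ 570 (mod 943)
12^32 ≡ 570^2 = 324900 ≡ 508 (mod 943)
12^64 ≡ 508^2 = 258064 ≡ 625 (mod 943)
12^128 ≡ 625^2 = 390625 ≡ 223 (mod 943)
12^256 ≡ 223^2 = 49729 ≡ 693 (mod 943)
12^512 ≡ 693^2 = 480249 ≡ 262 (mod 943)
942 = 512 + 256 + 128 + 32 + 8 + 4 + 2 in binary powers of 2.
So 12^942 ≡ 262 · 693 · 223 · 508 · 100 · 933 · 144 ≡ 430 (mod 943).
Since 430 ≠ 1, base 12 is a Fermat witness: 943 is composite.

430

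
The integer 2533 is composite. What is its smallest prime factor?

2533 is odd.
Digit sum 13, not divisible by 3.
Ends in 3: not divisible by 5.
7: 2533 = 7·361 + 6
11: 2533 = 11·230 + 3
13: 2533 = 13·194 + 11
17: 2533 = 17·149

17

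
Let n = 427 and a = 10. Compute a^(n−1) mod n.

393

10^1 ≡ 10 (mod 427)
10^2 ≡ 10^2 = 100 ≡ 100 (mod 427)
10^4 ≡ 100^2 = 10000 ≡ 179 (mod 427)
10^8 ≡ 179^2 = 32041 ≡ 16 (mod 427)
10^16 ≡ 16^2 = 256 ≡ 256 (mod 427)
10^32 ≡ 256^2 = 65536 ≡ 205 (mod 427)
10^64 ≡ 205^2 = 42025 ≡ 179 (mod 427)
10^128 ≡ 179^2 = 32041 ≡ 16 (mod 427)
10^256 ≡ 16^2 = 256 ≡ 256 (mod 427)
426 = 256 + 128 + 32 + 8 + 2 in binary powers of 2.
So 10^426 ≡ 256 · 16 · 205 · 16 · 100 ≡ 393 (mod 427).
Since 393 ≠ 1, base 10 is a Fermat witness: 427 is composite.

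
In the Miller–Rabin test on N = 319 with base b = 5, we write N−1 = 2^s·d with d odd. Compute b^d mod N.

196

319 − 1 = 318 = 2^1 · 159, so d = 159.
5^1 ≡ 5 (mod 319)
5^2 ≡ 5^2 = 25 ≡ 25 (mod 319)
5^4 ≡ 25^2 = 625 ≡ 306 (mod 319)
5^8 ≡ 306^2 = 93636 ≡ 169 (mod 319)
5^16 ≡ 169^2 = 28561 ≡ 170 (mod 319)
5^32 ≡ 170^2 = 28900 ≡ 190 (mod 319)
5^64 ≡ 190^2 = 36100 ≡ 53 (mod 319)
5^128 ≡ 53^2 = 2809 ≡ 257 (mod 319)
159 = 128 + 16 + 8 + 4 + 2 + 1 in binary powers of 2.
So 5^159 ≡ 257 · 170 · 169 · 306 · 25 · 5 ≡ 196 (mod 319).
Squaring chain: 196; never reaches −1, so base 5 is a Miller–Rabin witness that 319 is composite.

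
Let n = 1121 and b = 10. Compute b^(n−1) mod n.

139

10^1 ≡ 10 (mod 1121)
10^2 ≡ 10^2 = 100 ≡ 100 (mod 1121)
10^4 ≡ 100^2 = 10000 ≡ 1032 (mod 1121)
10^8 ≡ 1032^2 = 1065024 ≡ 74 (mod 1121)
10^16 ≡ 74^2 = 5476 ≡ 992 (mod 1121)
10^32 ≡ 992^2 = 984064 ≡ 947 (mod 1121)
10^64 ≡ 947^2 = 896809 ≡ 9 (mod 1121)
10^128 ≡ 9^2 = 81 ≡ 81 (mod 1121)
10^256 ≡ 81^2 = 6561 ≡ 956 (mod 1121)
10^512 ≡ 956^2 = 913936 ≡ 321 (mod 1121)
10^1024 ≡ 321^2 = 103041 ≡ 1030 (mod 1121)
1120 = 1024 + 64 + 32 in binary powers of 2.
So 10^1120 ≡ 1030 · 9 · 947 ≡ 139 (mod 1121).
Since 139 ≠ 1, base 10 is a Fermat witness: 1121 is composite.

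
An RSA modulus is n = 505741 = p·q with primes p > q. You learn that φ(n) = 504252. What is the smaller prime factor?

523

φ(n) = (p−1)(q−1) = n − (p+q) + 1, so p + q = 505741 − 504252 + 1 = 1490.
p and q are the roots of t² − 1490t + 505741 = 0.
Discriminant: 1490² − 4·505741 = 2220100 − 2022964 = 197136; √197136 = 444.
q = (1490 − 444)/2 = 523, p = (1490 + 444)/2 = 967.
Check: 523 · 967 = 505741.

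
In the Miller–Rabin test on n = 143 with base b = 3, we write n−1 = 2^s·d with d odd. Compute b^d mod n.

143 − 1 = 142 = 2^1 · 71, so d = 71.
3^1 ≡ 3 (mod 143)
3^2 ≡ 3^2 = 9 ≡ 9 (mod 143)
3^4 ≡ 9^2 = 81 ≡ 81 (mod 143)
3^8 ≡ 81^2 = 6561 ≡ 126 (mod 143)
3^16 ≡ 126^2 = 15876 ≡ 3 (mod 143)
3^32 ≡ 3^2 = 9 ≡ 9 (mod 143)
3^64 ≡ 9^2 = 81 ≡ 81 (mod 143)
71 = 64 + 4 + 2 + 1 in binary powers of 2.
So 3^71 ≡ 81 · 81 · 9 · 3 ≡ 113 (mod 143).
Squaring chain: 113; never reaches −1, so base 3 is a Miller–Rabin witness that 143 is composite.

113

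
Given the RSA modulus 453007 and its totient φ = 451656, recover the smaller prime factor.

613

φ(n) = (p−1)(q−1) = n − (p+q) + 1, so p + q = 453007 − 451656 + 1 = 1352.
p and q are the roots of t² − 1352t + 453007 = 0.
Discriminant: 1352² − 4·453007 = 1827904 − 1812028 = 15876; √15876 = 126.
q = (1352 − 126)/2 = 613, p = (1352 + 126)/2 = 739.
Check: 613 · 739 = 453007.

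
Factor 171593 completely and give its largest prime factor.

171593 = 29 · 5917
5917 = 61 · 97
97 is prime.
So 171593 = 29 · 61 · 97; the largest prime factor is 97.

97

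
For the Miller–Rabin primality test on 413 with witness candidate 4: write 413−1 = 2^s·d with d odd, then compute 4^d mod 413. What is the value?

228

413 − 1 = 412 = 2^2 · 103, so d = 103.
4^1 ≡ 4 (mod 413)
4^2 ≡ 4^2 = 16 ≡ 16 (mod 413)
4^4 ≡ 16^2 = 256 ≡ 256 (mod 413)
4^8 ≡ 256^2 = 65536 ≡ 282 (mod 413)
4^16 ≡ 282^2 = 79524 ≡ 228 (mod 413)
4^32 ≡ 228^2 = 51984 ≡ 359 (mod 413)
4^64 ≡ 359^2 = 128881 ≡ 25 (mod 413)
103 = 64 + 32 + 4 + 2 + 1 in binary powers of 2.
So 4^103 ≡ 25 · 359 · 256 · 16 · 4 ≡ 228 (mod 413).
Squaring chain: 228 → 359; never reaches −1, so base 4 is a Miller–Rabin witness that 413 is composite.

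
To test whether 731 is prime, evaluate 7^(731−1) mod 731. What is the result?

7^1 ≡ 7 (mod 731)
7^2 ≡ 7^2 = 49 ≡ 49 (mod 731)
7^4 ≡ 49^2 = 2401 ≡ 208 (mod 731)
7^8 ≡ 208^2 = 43264 ≡ 135 (mod 731)
7^16 ≡ 135^2 = 18225 ≡ 681 (mod 731)
7^32 ≡ 681^2 = 463761 ≡ 307 (mod 731)
7^64 ≡ 307^2 = 94249 ≡ 681 (mod 731)
7^128 ≡ 681^2 = 463761 ≡ 307 (mod 731)
7^256 ≡ 307^2 = 94249 ≡ 681 (mod 731)
7^512 ≡ 681^2 = 463761 ≡ 307 (mod 731)
730 = 512 + 128 + 64 + 16 + 8 + 2 in binary powers of 2.
So 7^730 ≡ 307 · 307 · 681 · 681 · 135 · 49 ≡ 36 (mod 731).
Since 36 ≠ 1, base 7 is a Fermat witness: 731 is composite.

36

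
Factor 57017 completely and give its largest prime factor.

67

57017 = 23 · 2479
2479 = 37 · 67
67 is prime.
So 57017 = 23 · 37 · 67; the largest prime factor is 67.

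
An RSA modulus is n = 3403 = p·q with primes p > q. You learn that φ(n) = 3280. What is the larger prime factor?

83

φ(n) = (p−1)(q−1) = n − (p+q) + 1, so p + q = 3403 − 3280 + 1 = 124.
p and q are the roots of t² − 124t + 3403 = 0.
Discriminant: 124² − 4·3403 = 15376 − 13612 = 1764; √1764 = 42.
q = (124 − 42)/2 = 41, p = (124 + 42)/2 = 83.
Check: 41 · 83 = 3403.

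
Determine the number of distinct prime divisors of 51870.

51870 = 2 · 25935
25935 = 3 · 8645
8645 = 5 · 1729
1729 = 7 · 247
247 = 13 · 19
51870 = 2 · 3 · 5 · 7 · 13 · 19, which has 6 distinct prime factors.

6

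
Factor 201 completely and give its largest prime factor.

201 = 3 · 67
67 is prime.
So 201 = 3 · 67; the largest prime factor is 67.

67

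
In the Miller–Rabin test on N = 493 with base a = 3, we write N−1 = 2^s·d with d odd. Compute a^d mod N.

160

493 − 1 = 492 = 2^2 · 123, so d = 123.
3^1 ≡ 3 (mod 493)
3^2 ≡ 3^2 = 9 ≡ 9 (mod 493)
3^4 ≡ 9^2 = 81 ≡ 81 (mod 493)
3^8 ≡ 81^2 = 6561 ≡ 152 (mod 493)
3^16 ≡ 152^2 = 23104 ≡ 426 (mod 493)
3^32 ≡ 426^2 = 181476 ≡ 52 (mod 493)
3^64 ≡ 52^2 = 2704 ≡ 239 (mod 493)
123 = 64 + 32 + 16 + 8 + 2 + 1 in binary powers of 2.
So 3^123 ≡ 239 · 52 · 426 · 152 · 9 · 3 ≡ 160 (mod 493).
Squaring chain: 160 → 457; never reaches −1, so base 3 is a Miller–Rabin witness that 493 is composite.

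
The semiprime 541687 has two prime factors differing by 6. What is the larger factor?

Since p = q + 6, we have 541687 = q(q + 6), so q² + 6q − 541687 = 0.
Discriminant: 6² + 4·541687 = 36 + 2166748 = 2166784; √2166784 = 1472.
q = (−6 + 1472)/2 = 733, and p = q + 6 = 739.
Check: 733 · 739 = 541687.

739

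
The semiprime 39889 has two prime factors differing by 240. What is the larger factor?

Since p = q + 240, we have 39889 = q(q + 240), so q² + 240q − 39889 = 0.
Discriminant: 240² + 4·39889 = 57600 + 159556 = 217156; √217156 = 466.
q = (−240 + 466)/2 = 113, and p = q + 240 = 353.
Check: 113 · 353 = 39889.

353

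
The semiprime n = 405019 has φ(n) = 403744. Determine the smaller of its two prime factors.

φ(n) = (p−1)(q−1) = n − (p+q) + 1, so p + q = 405019 − 403744 + 1 = 1276.
p and q are the roots of t² − 1276t + 405019 = 0.
Discriminant: 1276² − 4·405019 = 1628176 − 1620076 = 8100; √8100 = 90.
q = (1276 − 90)/2 = 593, p = (1276 + 90)/2 = 683.
Check: 593 · 683 = 405019.

593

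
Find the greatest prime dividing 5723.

5723 = 59 · 97
97 is prime.
So 5723 = 59 · 97; the largest prime factor is 97.

97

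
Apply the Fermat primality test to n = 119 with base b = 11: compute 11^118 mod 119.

11^1 ≡ 11 (mod 119)
11^2 ≡ 11^2 = 121 ≡ 2 (mod 119)
11^4 ≡ 2^2 = 4 ≡ 4 (mod 119)
11^8 ≡ 4^2 = 16 ≡ 16 (mod 119)
11^16 ≡ 16^2 = 256 ≡ 18 (mod 119)
11^32 ≡ 18^2 = 324 ≡ 86 (mod 119)
11^64 ≡ 86^2 = 7396 ≡ 18 (mod 119)
118 = 64 + 32 + 16 + 4 + 2 in binary powers of 2.
So 11^118 ≡ 18 · 86 · 18 · 4 · 2 ≡ 25 (mod 119).
Since 25 ≠ 1, base 11 is a Fermat witness: 119 is composite.

25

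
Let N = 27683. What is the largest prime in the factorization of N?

47

27683 = 19 · 1457
1457 = 31 · 47
47 is prime.
So 27683 = 19 · 31 · 47; the largest prime factor is 47.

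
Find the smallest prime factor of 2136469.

41

2136469 is odd.
Digit sum 31, not divisible by 3.
Ends in 9: not divisible by 5.
7: 2136469 = 7·305209 + 6
11: 2136469 = 11·194224 + 5
13: 2136469 = 13·164343 + 10
17: 2136469 = 17·125674 + 11
19: 2136469 = 19·112445 + 14
23: 2136469 = 23·92889 + 22
29: 2136469 = 29·73671 + 10
31: 2136469 = 31·68918 + 11
37: 2136469 = 37·57742 + 15
41: 2136469 = 41·52109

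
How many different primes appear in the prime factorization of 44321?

3

44321 = 23 · 1927
1927 = 41 · 47
44321 = 23 · 41 · 47, which has 3 distinct prime factors.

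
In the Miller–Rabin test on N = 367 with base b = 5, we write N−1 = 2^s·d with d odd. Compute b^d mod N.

367 − 1 = 366 = 2^1 · 183, so d = 183.
5^1 ≡ 5 (mod 367)
5^2 ≡ 5^2 = 25 ≡ 25 (mod 367)
5^4 ≡ 25^2 = 625 ≡ 258 (mod 367)
5^8 ≡ 258^2 = 66564 ≡ 137 (mod 367)
5^16 ≡ 137^2 = 18769 ≡ 52 (mod 367)
5^32 ≡ 52^2 = 2704 ≡ 135 (mod 367)
5^64 ≡ 135^2 = 18225 ≡ 242 (mod 367)
5^128 ≡ 242^2 = 58564 ≡ 211 (mod 367)
183 = 128 + 32 + 16 + 4 + 2 + 1 in binary powers of 2.
So 5^183 ≡ 211 · 135 · 52 · 258 · 25 · 5 ≡ 366 (mod 367).
Since 5^d ≡ 366 (mod 367), base 5 does not prove 367 composite.

366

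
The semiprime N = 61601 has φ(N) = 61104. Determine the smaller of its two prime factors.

229

φ(n) = (p−1)(q−1) = n − (p+q) + 1, so p + q = 61601 − 61104 + 1 = 498.
p and q are the roots of t² − 498t + 61601 = 0.
Discriminant: 498² − 4·61601 = 248004 − 246404 = 1600; √1600 = 40.
q = (498 − 40)/2 = 229, p = (498 + 40)/2 = 269.
Check: 229 · 269 = 61601.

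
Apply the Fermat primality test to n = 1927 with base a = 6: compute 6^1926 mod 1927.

6^1 ≡ 6 (mod 1927)
6^2 ≡ 6^2 = 36 ≡ 36 (mod 1927)
6^4 ≡ 36^2 = 1296 ≡ 1296 (mod 1927)
6^8 ≡ 1296^2 = 1679616 ≡ 1199 (mod 1927)
6^16 ≡ 1199^2 = 1437601 ≡ 59 (mod 1927)
6^32 ≡ 59^2 = 3481 ≡ 1554 (mod 1927)
6^64 ≡ 1554^2 = 2414916 ≡ 385 (mod 1927)
6^128 ≡ 385^2 = 148225 ≡ 1773 (mod 1927)
6^256 ≡ 1773^2 = 3143529 ≡ 592 (mod 1927)
6^512 ≡ 592^2 = 350464 ≡ 1677 (mod 1927)
6^1024 ≡ 1677^2 = 2812329 ≡ 836 (mod 1927)
1926 = 1024 + 512 + 256 + 128 + 4 + 2 in binary powers of 2.
So 6^1926 ≡ 836 · 1677 · 592 · 1773 · 1296 · 36 ≡ 777 (mod 1927).
Since 777 ≠ 1, base 6 is a Fermat witness: 1927 is composite.

777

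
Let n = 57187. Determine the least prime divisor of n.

13

57187 is odd.
Digit sum 28, not divisible by 3.
Ends in 7: not divisible by 5.
7: 57187 = 7·8169 + 4
11: 57187 = 11·5198 + 9
13: 57187 = 13·4399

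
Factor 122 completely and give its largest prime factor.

61

122 = 2 · 61
61 is prime.
So 122 = 2 · 61; the largest prime factor is 61.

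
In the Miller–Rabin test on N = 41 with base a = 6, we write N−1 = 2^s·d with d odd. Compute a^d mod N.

27

41 − 1 = 40 = 2^3 · 5, so d = 5.
6^1 ≡ 6 (mod 41)
6^2 ≡ 6^2 = 36 ≡ 36 (mod 41)
6^4 ≡ 36^2 = 1296 ≡ 25 (mod 41)
5 = 4 + 1 in binary powers of 2.
So 6^5 ≡ 25 · 6 ≡ 27 (mod 41).
Squaring chain: 27 → 32 → 40; reaches −1, so base 6 does not prove 41 composite.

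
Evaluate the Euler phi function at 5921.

5700

Factor: 5921 = 31 · 191.
φ(5921) = (31−1) · (191−1) = 30 · 190 = 5700.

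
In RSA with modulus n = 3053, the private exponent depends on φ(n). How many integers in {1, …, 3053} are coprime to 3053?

Factor: 3053 = 43 · 71.
φ(3053) = (43−1) · (71−1) = 42 · 70 = 2940.

2940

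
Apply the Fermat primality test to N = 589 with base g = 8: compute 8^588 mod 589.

419

8^1 ≡ 8 (mod 589)
8^2 ≡ 8^2 = 64 ≡ 64 (mod 589)
8^4 ≡ 64^2 = 4096 ≡ 562 (mod 589)
8^8 ≡ 562^2 = 315844 ≡ 140 (mod 589)
8^16 ≡ 140^2 = 19600 ≡ 163 (mod 589)
8^32 ≡ 163^2 = 26569 ≡ 64 (mod 589)
8^64 ≡ 64^2 = 4096 ≡ 562 (mod 589)
8^128 ≡ 562^2 = 315844 ≡ 140 (mod 589)
8^256 ≡ 140^2 = 19600 ≡ 163 (mod 589)
8^512 ≡ 163^2 = 26569 ≡ 64 (mod 589)
588 = 512 + 64 + 8 + 4 in binary powers of 2.
So 8^588 ≡ 64 · 562 · 140 · 562 ≡ 419 (mod 589).
Since 419 ≠ 1, base 8 is a Fermat witness: 589 is composite.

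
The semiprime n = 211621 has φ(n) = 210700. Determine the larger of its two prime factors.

491

φ(n) = (p−1)(q−1) = n − (p+q) + 1, so p + q = 211621 − 210700 + 1 = 922.
p and q are the roots of t² − 922t + 211621 = 0.
Discriminant: 922² − 4·211621 = 850084 − 846484 = 3600; √3600 = 60.
q = (922 − 60)/2 = 431, p = (922 + 60)/2 = 491.
Check: 431 · 491 = 211621.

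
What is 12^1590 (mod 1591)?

12^1 ≡ 12 (mod 1591)
12^2 ≡ 12^2 = 144 ≡ 144 (mod 1591)
12^4 ≡ 144^2 = 20736 ≡ 53 (mod 1591)
12^8 ≡ 53^2 = 2809 ≡ 1218 (mod 1591)
12^16 ≡ 1218^2 = 1483524 ≡ 712 (mod 1591)
12^32 ≡ 712^2 = 506944 ≡ 1006 (mod 1591)
12^64 ≡ 1006^2 = 1012036 ≡ 160 (mod 1591)
12^128 ≡ 160^2 = 25600 ≡ 144 (mod 1591)
12^256 ≡ 144^2 = 20736 ≡ 53 (mod 1591)
12^512 ≡ 53^2 = 2809 ≡ 1218 (mod 1591)
12^1024 ≡ 1218^2 = 1483524 ≡ 712 (mod 1591)
1590 = 1024 + 512 + 32 + 16 + 4 + 2 in binary powers of 2.
So 12^1590 ≡ 712 · 1218 · 1006 · 712 · 53 · 144 ≡ 84 (mod 1591).
Since 84 ≠ 1, base 12 is a Fermat witness: 1591 is composite.

84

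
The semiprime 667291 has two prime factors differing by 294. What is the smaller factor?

683

Since p = q + 294, we have 667291 = q(q + 294), so q² + 294q − 667291 = 0.
Discriminant: 294² + 4·667291 = 86436 + 2669164 = 2755600; √2755600 = 1660.
q = (−294 + 1660)/2 = 683, and p = q + 294 = 977.
Check: 683 · 977 = 667291.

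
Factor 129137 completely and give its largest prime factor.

129137 = 29 · 4453
4453 = 61 · 73
73 is prime.
So 129137 = 29 · 61 · 73; the largest prime factor is 73.

73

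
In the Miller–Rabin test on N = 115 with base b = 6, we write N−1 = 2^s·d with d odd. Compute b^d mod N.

36

115 − 1 = 114 = 2^1 · 57, so d = 57.
6^1 ≡ 6 (mod 115)
6^2 ≡ 6^2 = 36 ≡ 36 (mod 115)
6^4 ≡ 36^2 = 1296 ≡ 31 (mod 115)
6^8 ≡ 31^2 = 961 ≡ 41 (mod 115)
6^16 ≡ 41^2 = 1681 ≡ 71 (mod 115)
6^32 ≡ 71^2 = 5041 ≡ 96 (mod 115)
57 = 32 + 16 + 8 + 1 in binary powers of 2.
So 6^57 ≡ 96 · 71 · 41 · 6 ≡ 36 (mod 115).
Squaring chain: 36; never reaches −1, so base 6 is a Miller–Rabin witness that 115 is composite.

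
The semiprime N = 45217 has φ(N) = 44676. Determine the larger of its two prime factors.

φ(n) = (p−1)(q−1) = n − (p+q) + 1, so p + q = 45217 − 44676 + 1 = 542.
p and q are the roots of t² − 542t + 45217 = 0.
Discriminant: 542² − 4·45217 = 293764 − 180868 = 112896; √112896 = 336.
q = (542 − 336)/2 = 103, p = (542 + 336)/2 = 439.
Check: 103 · 439 = 45217.

439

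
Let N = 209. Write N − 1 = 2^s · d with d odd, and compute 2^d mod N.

41

209 − 1 = 208 = 2^4 · 13, so d = 13.
2^1 ≡ 2 (mod 209)
2^2 ≡ 2^2 = 4 ≡ 4 (mod 209)
2^4 ≡ 4^2 = 16 ≡ 16 (mod 209)
2^8 ≡ 16^2 = 256 ≡ 47 (mod 209)
13 = 8 + 4 + 1 in binary powers of 2.
So 2^13 ≡ 47 · 16 · 2 ≡ 41 (mod 209).
Squaring chain: 41 → 9 → 81 → 82; never reaches −1, so base 2 is a Miller–Rabin witness that 209 is composite.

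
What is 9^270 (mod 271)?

1

9^1 ≡ 9 (mod 271)
9^2 ≡ 9^2 = 81 ≡ 81 (mod 271)
9^4 ≡ 81^2 = 6561 ≡ 57 (mod 271)
9^8 ≡ 57^2 = 3249 ≡ 268 (mod 271)
9^16 ≡ 268^2 = 71824 ≡ 9 (mod 271)
9^32 ≡ 9^2 = 81 ≡ 81 (mod 271)
9^64 ≡ 81^2 = 6561 ≡ 57 (mod 271)
9^128 ≡ 57^2 = 3249 ≡ 268 (mod 271)
9^256 ≡ 268^2 = 71824 ≡ 9 (mod 271)
270 = 256 + 8 + 4 + 2 in binary powers of 2.
So 9^270 ≡ 9 · 268 · 57 · 81 ≡ 1 (mod 271).
Since the result is 1, base 9 gives no evidence that 271 is composite.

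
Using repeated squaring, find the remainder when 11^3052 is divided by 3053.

11^1 ≡ 11 (mod 3053)
11^2 ≡ 11^2 = 121 ≡ 121 (mod 3053)
11^4 ≡ 121^2 = 14641 ≡ 2429 (mod 3053)
11^8 ≡ 2429^2 = 5900041 ≡ 1645 (mod 3053)
11^16 ≡ 1645^2 = 2706025 ≡ 1067 (mod 3053)
11^32 ≡ 1067^2 = 1138489 ≡ 2773 (mod 3053)
11^64 ≡ 2773^2 = 7689529 ≡ 2075 (mod 3053)
11^128 ≡ 2075^2 = 4305625 ≡ 895 (mod 3053)
11^256 ≡ 895^2 = 801025 ≡ 1139 (mod 3053)
11^512 ≡ 1139^2 = 1297321 ≡ 2849 (mod 3053)
11^1024 ≡ 2849^2 = 8116801 ≡ 1927 (mod 3053)
11^2048 ≡ 1927^2 = 3713329 ≡ 881 (mod 3053)
3052 = 2048 + 512 + 256 + 128 + 64 + 32 + 8 + 4 in binary powers of 2.
So 11^3052 ≡ 881 · 2849 · 1139 · 895 · 2075 · 2773 · 1645 · 2429 ≡ 2968 (mod 3053).
Since 2968 ≠ 1, base 11 is a Fermat witness: 3053 is composite.

2968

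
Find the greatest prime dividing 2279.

2279 = 43 · 53
53 is prime.
So 2279 = 43 · 53; the largest prime factor is 53.

53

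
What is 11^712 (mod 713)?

11^1 ≡ 11 (mod 713)
11^2 ≡ 11^2 = 121 ≡ 121 (mod 713)
11^4 ≡ 121^2 = 14641 ≡ 381 (mod 713)
11^8 ≡ 381^2 = 145161 ≡ 422 (mod 713)
11^16 ≡ 422^2 = 178084 ≡ 547 (mod 713)
11^32 ≡ 547^2 = 299209 ≡ 462 (mod 713)
11^64 ≡ 462^2 = 213444 ≡ 257 (mod 713)
11^128 ≡ 257^2 = 66049 ≡ 453 (mod 713)
11^256 ≡ 453^2 = 205209 ≡ 578 (mod 713)
11^512 ≡ 578^2 = 334084 ≡ 400 (mod 713)
712 = 512 + 128 + 64 + 8 in binary powers of 2.
So 11^712 ≡ 400 · 453 · 257 · 422 ≡ 514 (mod 713).
Since 514 ≠ 1, base 11 is a Fermat witness: 713 is composite.

514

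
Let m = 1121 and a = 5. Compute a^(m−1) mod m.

416

5^1 ≡ 5 (mod 1121)
5^2 ≡ 5^2 = 25 ≡ 25 (mod 1121)
5^4 ≡ 25^2 = 625 ≡ 625 (mod 1121)
5^8 ≡ 625^2 = 390625 ≡ 517 (mod 1121)
5^16 ≡ 517^2 = 267289 ≡ 491 (mod 1121)
5^32 ≡ 491^2 = 241081 ≡ 66 (mod 1121)
5^64 ≡ 66^2 = 4356 ≡ 993 (mod 1121)
5^128 ≡ 993^2 = 986049 ≡ 690 (mod 1121)
5^256 ≡ 690^2 = 476100 ≡ 796 (mod 1121)
5^512 ≡ 796^2 = 633616 ≡ 251 (mod 1121)
5^1024 ≡ 251^2 = 63001 ≡ 225 (mod 1121)
1120 = 1024 + 64 + 32 in binary powers of 2.
So 5^1120 ≡ 225 · 993 · 66 ≡ 416 (mod 1121).
Since 416 ≠ 1, base 5 is a Fermat witness: 1121 is composite.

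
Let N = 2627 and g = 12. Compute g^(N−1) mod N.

83

12^1 ≡ 12 (mod 2627)
12^2 ≡ 12^2 = 144 ≡ 144 (mod 2627)
12^4 ≡ 144^2 = 20736 ≡ 2347 (mod 2627)
12^8 ≡ 2347^2 = 5508409 ≡ 2217 (mod 2627)
12^16 ≡ 2217^2 = 4915089 ≡ 2599 (mod 2627)
12^32 ≡ 2599^2 = 6754801 ≡ 784 (mod 2627)
12^64 ≡ 784^2 = 614656 ≡ 2565 (mod 2627)
12^128 ≡ 2565^2 = 6579225 ≡ 1217 (mod 2627)
12^256 ≡ 1217^2 = 1481089 ≡ 2088 (mod 2627)
12^512 ≡ 2088^2 = 4359744 ≡ 1551 (mod 2627)
12^1024 ≡ 1551^2 = 2405601 ≡ 1896 (mod 2627)
12^2048 ≡ 1896^2 = 3594816 ≡ 1080 (mod 2627)
2626 = 2048 + 512 + 64 + 2 in binary powers of 2.
So 12^2626 ≡ 1080 · 1551 · 2565 · 144 ≡ 83 (mod 2627).
Since 83 ≠ 1, base 12 is a Fermat witness: 2627 is composite.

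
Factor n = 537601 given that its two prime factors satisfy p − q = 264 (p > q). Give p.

877

Since p = q + 264, we have 537601 = q(q + 264), so q² + 264q − 537601 = 0.
Discriminant: 264² + 4·537601 = 69696 + 2150404 = 2220100; √2220100 = 1490.
q = (−264 + 1490)/2 = 613, and p = q + 264 = 877.
Check: 613 · 877 = 537601.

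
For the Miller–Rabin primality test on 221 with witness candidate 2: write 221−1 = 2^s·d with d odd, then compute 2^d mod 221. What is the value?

128

221 − 1 = 220 = 2^2 · 55, so d = 55.
2^1 ≡ 2 (mod 221)
2^2 ≡ 2^2 = 4 ≡ 4 (mod 221)
2^4 ≡ 4^2 = 16 ≡ 16 (mod 221)
2^8 ≡ 16^2 = 256 ≡ 35 (mod 221)
2^16 ≡ 35^2 = 1225 ≡ 120 (mod 221)
2^32 ≡ 120^2 = 14400 ≡ 35 (mod 221)
55 = 32 + 16 + 4 + 2 + 1 in binary powers of 2.
So 2^55 ≡ 35 · 120 · 16 · 4 · 2 ≡ 128 (mod 221).
Squaring chain: 128 → 30; never reaches −1, so base 2 is a Miller–Rabin witness that 221 is composite.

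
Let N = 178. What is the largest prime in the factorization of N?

178 = 2 · 89
89 is prime.
So 178 = 2 · 89; the largest prime factor is 89.

89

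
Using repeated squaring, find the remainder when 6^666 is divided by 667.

81

6^1 ≡ 6 (mod 667)
6^2 ≡ 6^2 = 36 ≡ 36 (mod 667)
6^4 ≡ 36^2 = 1296 ≡ 629 (mod 667)
6^8 ≡ 629^2 = 395641 ≡ 110 (mod 667)
6^16 ≡ 110^2 = 12100 ≡ 94 (mod 667)
6^32 ≡ 94^2 = 8836 ≡ 165 (mod 667)
6^64 ≡ 165^2 = 27225 ≡ 545 (mod 667)
6^128 ≡ 545^2 = 297025 ≡ 210 (mod 667)
6^256 ≡ 210^2 = 44100 ≡ 78 (mod 667)
6^512 ≡ 78^2 = 6084 ≡ 81 (mod 667)
666 = 512 + 128 + 16 + 8 + 2 in binary powers of 2.
So 6^666 ≡ 81 · 210 · 94 · 110 · 36 ≡ 81 (mod 667).
Since 81 ≠ 1, base 6 is a Fermat witness: 667 is composite.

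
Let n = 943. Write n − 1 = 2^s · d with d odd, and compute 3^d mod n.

943 − 1 = 942 = 2^1 · 471, so d = 471.
3^1 ≡ 3 (mod 943)
3^2 ≡ 3^2 = 9 ≡ 9 (mod 943)
3^4 ≡ 9^2 = 81 ≡ 81 (mod 943)
3^8 ≡ 81^2 = 6561 ≡ 903 (mod 943)
3^16 ≡ 903^2 = 815409 ≡ 657 (mod 943)
3^32 ≡ 657^2 = 431649 ≡ 698 (mod 943)
3^64 ≡ 698^2 = 487204 ≡ 616 (mod 943)
3^128 ≡ 616^2 = 379456 ≡ 370 (mod 943)
3^256 ≡ 370^2 = 136900 ≡ 165 (mod 943)
471 = 256 + 128 + 64 + 16 + 4 + 2 + 1 in binary powers of 2.
So 3^471 ≡ 165 · 370 · 616 · 657 · 81 · 9 · 3 ≡ 547 (mod 943).
Squaring chain: 547; never reaches −1, so base 3 is a Miller–Rabin witness that 943 is composite.

547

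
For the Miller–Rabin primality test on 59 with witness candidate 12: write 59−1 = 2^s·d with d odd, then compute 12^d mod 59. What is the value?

59 − 1 = 58 = 2^1 · 29, so d = 29.
12^1 ≡ 12 (mod 59)
12^2 ≡ 12^2 = 144 ≡ 26 (mod 59)
12^4 ≡ 26^2 = 676 ≡ 27 (mod 59)
12^8 ≡ 27^2 = 729 ≡ 21 (mod 59)
12^16 ≡ 21^2 = 441 ≡ 28 (mod 59)
29 = 16 + 8 + 4 + 1 in binary powers of 2.
So 12^29 ≡ 28 · 21 · 27 · 12 ≡ 1 (mod 59).
Since 12^d ≡ 1 (mod 59), base 12 does not prove 59 composite.

1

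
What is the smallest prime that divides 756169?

756169 is odd.
Digit sum 34, not divisible by 3.
Ends in 9: not divisible by 5.
7: 756169 = 7·108024 + 1
11: 756169 = 11·68742 + 7
13: 756169 = 13·58166 + 11
17: 756169 = 17·44480 + 9
19: 756169 = 19·39798 + 7
23: 756169 = 23·32876 + 21
29: 756169 = 29·26074 + 23
31: 756169 = 31·24392 + 17
37: 756169 = 37·20437

37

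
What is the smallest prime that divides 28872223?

89

28872223 is odd.
Digit sum 34, not divisible by 3.
Ends in 3: not divisible by 5.
7: 28872223 = 7·4124603 + 2
11: 28872223 = 11·2624747 + 6
13: 28872223 = 13·2220940 + 3
17: 28872223 = 17·1698366 + 1
19: 28872223 = 19·1519590 + 13
23: 28872223 = 23·1255314 + 1
29: 28872223 = 29·995593 + 26
31: 28872223 = 31·931362 + 1
37: 28872223 = 37·780330 + 13
41: 28872223 = 41·704200 + 23
43: 28872223 = 43·671447 + 2
47: 28872223 = 47·614302 + 29
53: 28872223 = 53·544758 + 49
59: 28872223 = 59·489359 + 42
61: 28872223 = 61·473315 + 8
67: 28872223 = 67·430928 + 47
71: 28872223 = 71·406651 + 2
73: 28872223 = 73·395509 + 66
79: 28872223 = 79·365471 + 14
83: 28872223 = 83·347858 + 9
89: 28872223 = 89·324407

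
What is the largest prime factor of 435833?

435833 = 59 · 7387
7387 = 83 · 89
89 is prime.
So 435833 = 59 · 83 · 89; the largest prime factor is 89.

89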